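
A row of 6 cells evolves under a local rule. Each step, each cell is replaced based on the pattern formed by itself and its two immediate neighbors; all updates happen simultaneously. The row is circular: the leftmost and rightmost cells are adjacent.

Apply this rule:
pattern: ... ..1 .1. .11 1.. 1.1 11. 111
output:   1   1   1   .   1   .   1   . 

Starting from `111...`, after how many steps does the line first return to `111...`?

12

..1111
11...1
.1111.
1...11
1111..
...111
111..1
..111.
11..11
.111..
1..111
111...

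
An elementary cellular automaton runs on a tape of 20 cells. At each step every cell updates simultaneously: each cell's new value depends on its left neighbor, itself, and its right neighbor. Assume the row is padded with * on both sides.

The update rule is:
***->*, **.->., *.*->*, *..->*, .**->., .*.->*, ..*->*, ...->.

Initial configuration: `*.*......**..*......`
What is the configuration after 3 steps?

.******.**.*..******

.***....*..****....*
*.*.*..****.**.*..*.
.******.**.*..******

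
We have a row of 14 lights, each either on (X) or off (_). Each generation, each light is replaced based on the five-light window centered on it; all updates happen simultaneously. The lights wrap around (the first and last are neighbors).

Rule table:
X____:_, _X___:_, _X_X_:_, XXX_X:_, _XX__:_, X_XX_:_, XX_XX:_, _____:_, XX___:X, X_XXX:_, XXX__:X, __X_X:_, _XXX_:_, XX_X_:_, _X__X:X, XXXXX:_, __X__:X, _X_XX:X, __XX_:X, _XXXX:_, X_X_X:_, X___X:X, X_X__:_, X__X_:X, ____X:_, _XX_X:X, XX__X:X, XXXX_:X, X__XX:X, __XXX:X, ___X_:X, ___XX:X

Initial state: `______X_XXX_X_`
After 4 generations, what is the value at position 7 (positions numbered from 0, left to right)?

_____X_X______
____X_________
___XX_________
__XX_X________
position 7 holds _

_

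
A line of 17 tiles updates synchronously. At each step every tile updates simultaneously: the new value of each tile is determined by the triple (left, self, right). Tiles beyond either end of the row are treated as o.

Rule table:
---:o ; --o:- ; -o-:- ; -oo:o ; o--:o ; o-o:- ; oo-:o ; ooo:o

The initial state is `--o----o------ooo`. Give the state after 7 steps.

step 1: o--ooo--ooooo-ooo
step 2: oo-oooo-ooooo-ooo
step 3: oo-oooo-ooooo-ooo  (fixed point — unchanged through step 7)

oo-oooo-ooooo-ooo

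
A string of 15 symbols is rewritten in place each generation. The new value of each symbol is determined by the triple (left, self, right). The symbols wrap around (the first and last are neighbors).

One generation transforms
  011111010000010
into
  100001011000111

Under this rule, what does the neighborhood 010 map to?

At position 7 the neighborhood is 010; the next row has 1 there.

1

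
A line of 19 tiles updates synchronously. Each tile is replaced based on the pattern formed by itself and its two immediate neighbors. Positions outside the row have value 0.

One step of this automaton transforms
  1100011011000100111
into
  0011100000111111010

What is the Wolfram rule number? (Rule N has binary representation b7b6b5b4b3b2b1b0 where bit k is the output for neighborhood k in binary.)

151

position 17: 111 → 1  (bit 7 = 1)
position 1: 110 → 0  (bit 6 = 0)
position 7: 101 → 0  (bit 5 = 0)
position 2: 100 → 1  (bit 4 = 1)
position 0: 011 → 0  (bit 3 = 0)
position 13: 010 → 1  (bit 2 = 1)
position 4: 001 → 1  (bit 1 = 1)
position 3: 000 → 1  (bit 0 = 1)
bits b7..b0 = 10010111 = 151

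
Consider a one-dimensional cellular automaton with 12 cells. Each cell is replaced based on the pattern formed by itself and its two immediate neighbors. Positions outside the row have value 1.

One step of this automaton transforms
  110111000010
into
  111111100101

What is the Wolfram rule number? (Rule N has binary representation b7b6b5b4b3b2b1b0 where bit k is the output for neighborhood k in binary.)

250

position 0: 111 → 1  (bit 7 = 1)
position 1: 110 → 1  (bit 6 = 1)
position 2: 101 → 1  (bit 5 = 1)
position 6: 100 → 1  (bit 4 = 1)
position 3: 011 → 1  (bit 3 = 1)
position 10: 010 → 0  (bit 2 = 0)
position 9: 001 → 1  (bit 1 = 1)
position 7: 000 → 0  (bit 0 = 0)
bits b7..b0 = 11111010 = 250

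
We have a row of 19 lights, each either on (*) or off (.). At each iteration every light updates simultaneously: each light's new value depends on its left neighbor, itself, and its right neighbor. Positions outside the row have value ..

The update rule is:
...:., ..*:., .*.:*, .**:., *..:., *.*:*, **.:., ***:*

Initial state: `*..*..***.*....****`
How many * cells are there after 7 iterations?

*..*...*.**.....**.
*..*...**..........
*..*...............
*..*...............  (fixed point — unchanged through iteration 7)
count of *: 2

2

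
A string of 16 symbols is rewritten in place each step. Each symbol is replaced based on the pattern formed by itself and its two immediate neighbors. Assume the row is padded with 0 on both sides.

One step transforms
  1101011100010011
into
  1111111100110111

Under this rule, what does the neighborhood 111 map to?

1

At position 6 the neighborhood is 111; the next row has 1 there.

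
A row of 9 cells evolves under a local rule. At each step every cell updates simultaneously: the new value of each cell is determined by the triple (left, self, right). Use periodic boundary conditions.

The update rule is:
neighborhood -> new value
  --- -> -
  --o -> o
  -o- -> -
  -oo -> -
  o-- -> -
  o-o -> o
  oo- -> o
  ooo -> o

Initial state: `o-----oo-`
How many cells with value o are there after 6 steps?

-----o-oo
----o-o-o
---o-o-o-
--o-o-o--
-o-o-o---
o-o-o----
count of o: 3

3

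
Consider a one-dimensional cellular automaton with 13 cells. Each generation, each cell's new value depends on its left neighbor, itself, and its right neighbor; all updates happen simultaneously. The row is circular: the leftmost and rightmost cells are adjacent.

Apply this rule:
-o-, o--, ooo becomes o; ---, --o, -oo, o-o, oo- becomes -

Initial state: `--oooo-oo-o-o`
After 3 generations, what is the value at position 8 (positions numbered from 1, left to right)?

-

o--oo-----o-o
-o---o----o--
-oo--oo---oo-
position 8 holds -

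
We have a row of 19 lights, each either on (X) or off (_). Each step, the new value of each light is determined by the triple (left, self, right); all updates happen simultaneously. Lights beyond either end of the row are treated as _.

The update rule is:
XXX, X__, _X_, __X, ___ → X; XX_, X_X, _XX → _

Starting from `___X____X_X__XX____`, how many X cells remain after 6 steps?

XXXXXXXXX_XXX__XXXX
_XXXXXXX___X_XX_XX_
X_XXXXX_XXXX______X
X__XXX___XX_XXXXXXX
XXX_X_XXX____XXXXX_
_X__X__X_XXXX_XXX_X
count of X: 11

11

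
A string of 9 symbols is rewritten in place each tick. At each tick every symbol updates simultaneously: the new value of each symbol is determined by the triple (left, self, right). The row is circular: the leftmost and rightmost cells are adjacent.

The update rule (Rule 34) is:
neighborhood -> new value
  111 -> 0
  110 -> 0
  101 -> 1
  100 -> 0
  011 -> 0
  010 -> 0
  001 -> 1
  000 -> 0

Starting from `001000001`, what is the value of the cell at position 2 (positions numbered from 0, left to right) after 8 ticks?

tick 1: 010000010
tick 2: 100000100
tick 3: 000001001
tick 4: 000010010
tick 5: 000100100
tick 6: 001001000
tick 7: 010010000
tick 8: 100100000
position 2 holds 0

0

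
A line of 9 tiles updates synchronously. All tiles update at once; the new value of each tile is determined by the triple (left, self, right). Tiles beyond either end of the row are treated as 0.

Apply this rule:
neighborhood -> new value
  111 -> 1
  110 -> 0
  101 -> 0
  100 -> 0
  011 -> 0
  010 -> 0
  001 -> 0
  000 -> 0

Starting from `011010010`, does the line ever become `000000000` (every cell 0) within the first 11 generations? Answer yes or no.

000000000
all cells are 0 at generation 1

yes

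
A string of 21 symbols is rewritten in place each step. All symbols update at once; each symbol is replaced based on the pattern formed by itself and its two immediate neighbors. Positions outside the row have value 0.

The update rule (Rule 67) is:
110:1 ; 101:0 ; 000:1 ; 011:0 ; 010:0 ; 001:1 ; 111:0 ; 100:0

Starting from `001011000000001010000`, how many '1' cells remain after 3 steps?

110001011111110000111
010110000000010111001
100010111111100001010
count of 1: 11

11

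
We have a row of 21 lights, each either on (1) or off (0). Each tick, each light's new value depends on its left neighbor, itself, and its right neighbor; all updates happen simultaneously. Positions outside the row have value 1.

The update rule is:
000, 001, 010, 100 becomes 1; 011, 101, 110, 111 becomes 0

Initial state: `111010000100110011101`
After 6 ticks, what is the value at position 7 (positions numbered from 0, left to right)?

000011111111001100000
111100000000110011111
000011111111001100000  (repeats tick 1; period 2)
tick 6: 111100000000110011111
position 7 holds 0

0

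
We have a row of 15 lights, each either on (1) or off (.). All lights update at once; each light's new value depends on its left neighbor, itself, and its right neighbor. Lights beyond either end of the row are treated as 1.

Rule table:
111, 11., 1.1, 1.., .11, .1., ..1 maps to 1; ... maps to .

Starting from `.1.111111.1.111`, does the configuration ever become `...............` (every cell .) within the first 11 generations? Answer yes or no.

no

generation 1: 111111111111111
generation 2: 111111111111111  (fixed point — unchanged through generation 11)
generation 11 is 111111111111111, still not uniform .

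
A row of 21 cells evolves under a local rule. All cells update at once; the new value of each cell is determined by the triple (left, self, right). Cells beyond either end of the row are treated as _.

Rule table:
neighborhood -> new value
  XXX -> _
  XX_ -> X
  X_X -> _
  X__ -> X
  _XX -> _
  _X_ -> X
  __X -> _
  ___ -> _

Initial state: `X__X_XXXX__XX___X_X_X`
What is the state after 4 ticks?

_XX__XX____XX_X_X_X_X

tick 1: XX_X____XX__XX__X_X_X
tick 2: _X_XX____XX__XX_X_X_X
tick 3: _X__XX____XX__X_X_X_X
tick 4: _XX__XX____XX_X_X_X_X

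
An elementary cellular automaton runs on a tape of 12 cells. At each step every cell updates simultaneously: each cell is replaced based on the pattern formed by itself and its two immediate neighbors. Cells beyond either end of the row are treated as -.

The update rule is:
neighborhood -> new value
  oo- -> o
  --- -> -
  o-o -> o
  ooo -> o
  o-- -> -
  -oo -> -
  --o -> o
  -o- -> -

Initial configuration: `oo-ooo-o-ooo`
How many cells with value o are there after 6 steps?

-oo-ooo-o-oo
o-oo-ooo-o-o
-o-oo-ooo-o-
o-o-oo-ooo--
-o-o-oo-oo--
o-o-o-oo-o--
count of o: 6

6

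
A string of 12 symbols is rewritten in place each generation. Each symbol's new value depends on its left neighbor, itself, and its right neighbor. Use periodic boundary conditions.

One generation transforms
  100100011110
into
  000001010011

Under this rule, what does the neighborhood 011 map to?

1

At position 7 the neighborhood is 011; the next row has 1 there.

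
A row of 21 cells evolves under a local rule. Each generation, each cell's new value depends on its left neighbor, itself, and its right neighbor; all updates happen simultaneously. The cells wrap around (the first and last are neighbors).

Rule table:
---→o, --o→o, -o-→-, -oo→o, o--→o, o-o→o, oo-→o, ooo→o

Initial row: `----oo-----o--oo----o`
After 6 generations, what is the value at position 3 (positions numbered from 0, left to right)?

o

ooooooooooo-oooooooo-
ooooooooooooooooooooo
ooooooooooooooooooooo  (fixed point — unchanged through generation 6)
position 3 holds o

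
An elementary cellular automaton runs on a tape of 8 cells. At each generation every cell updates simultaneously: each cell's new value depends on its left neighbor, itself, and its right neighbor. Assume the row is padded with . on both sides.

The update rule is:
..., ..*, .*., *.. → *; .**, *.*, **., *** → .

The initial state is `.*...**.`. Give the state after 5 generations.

*****..*
.....***
*****...
.....***  (repeats generation 2; period 2)
generation 5: *****...

*****...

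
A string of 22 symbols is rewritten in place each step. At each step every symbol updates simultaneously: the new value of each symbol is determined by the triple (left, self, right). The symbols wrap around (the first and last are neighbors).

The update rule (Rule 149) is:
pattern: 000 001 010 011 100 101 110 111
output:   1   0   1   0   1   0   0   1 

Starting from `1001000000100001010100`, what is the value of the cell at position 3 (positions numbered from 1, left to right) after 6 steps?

0

1101111110111101010110
0000111100011001010000
1110011011000101011111
1101000000110101001111
1001111110000101100111
0100111101110100010011
position 3 holds 0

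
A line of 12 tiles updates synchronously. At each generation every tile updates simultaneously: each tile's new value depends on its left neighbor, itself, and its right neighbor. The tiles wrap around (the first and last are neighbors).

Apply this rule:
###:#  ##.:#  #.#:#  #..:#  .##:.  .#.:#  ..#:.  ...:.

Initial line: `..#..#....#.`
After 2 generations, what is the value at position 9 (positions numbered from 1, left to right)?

generation 1: ..##.##...##
generation 2: #..##.##...#
position 9 holds .

.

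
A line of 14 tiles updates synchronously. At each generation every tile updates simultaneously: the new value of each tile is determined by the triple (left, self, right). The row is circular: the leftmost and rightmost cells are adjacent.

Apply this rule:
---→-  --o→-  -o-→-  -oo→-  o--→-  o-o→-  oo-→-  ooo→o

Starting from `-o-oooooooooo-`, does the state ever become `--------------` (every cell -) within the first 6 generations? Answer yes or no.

generation 1: ----oooooooo--
generation 2: -----oooooo---
generation 3: ------oooo----
generation 4: -------oo-----
generation 5: --------------
all cells are - at generation 5

yes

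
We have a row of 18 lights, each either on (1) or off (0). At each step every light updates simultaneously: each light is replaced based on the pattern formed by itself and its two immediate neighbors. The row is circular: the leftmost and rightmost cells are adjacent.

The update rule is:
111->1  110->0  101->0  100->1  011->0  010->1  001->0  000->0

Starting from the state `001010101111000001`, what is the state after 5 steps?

step 1: 101010100110100001
step 2: 001010110000110000
step 3: 001010001000001000
step 4: 001011001100001100
step 5: 001000100010000010

001000100010000010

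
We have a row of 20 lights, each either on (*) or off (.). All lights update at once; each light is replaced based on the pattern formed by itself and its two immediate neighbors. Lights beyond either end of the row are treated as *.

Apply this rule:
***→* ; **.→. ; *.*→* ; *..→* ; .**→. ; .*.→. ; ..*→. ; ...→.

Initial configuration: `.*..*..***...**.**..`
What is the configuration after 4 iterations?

*.*..*..*.*....*..*.
.*.*..*..*.*....*..*
*.*.*..*..*.*....*..
.*.*.*..*..*.*....*.

.*.*.*..*..*.*....*.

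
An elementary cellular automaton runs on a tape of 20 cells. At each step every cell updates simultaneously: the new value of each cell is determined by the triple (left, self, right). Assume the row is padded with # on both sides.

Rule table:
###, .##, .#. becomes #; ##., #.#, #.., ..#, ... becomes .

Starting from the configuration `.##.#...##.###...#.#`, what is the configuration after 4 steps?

.#..#...#..##....#.#
.#..#...#..#.....#.#
.#..#...#..#.....#.#  (fixed point — unchanged through step 4)

.#..#...#..#.....#.#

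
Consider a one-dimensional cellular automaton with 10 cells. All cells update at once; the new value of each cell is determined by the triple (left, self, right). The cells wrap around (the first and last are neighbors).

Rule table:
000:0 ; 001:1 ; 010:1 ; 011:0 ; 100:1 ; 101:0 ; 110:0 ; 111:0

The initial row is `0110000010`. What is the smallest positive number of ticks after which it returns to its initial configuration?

1001000111
0111101000
1000001100
1100010011
0010111100
0110000010

6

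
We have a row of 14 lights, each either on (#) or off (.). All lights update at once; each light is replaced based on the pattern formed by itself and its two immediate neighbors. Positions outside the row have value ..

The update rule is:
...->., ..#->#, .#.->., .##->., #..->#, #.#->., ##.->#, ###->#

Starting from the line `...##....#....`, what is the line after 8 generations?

..#.##..#.#...
.#...###...#..
#.#.#.###.#.#.
.......##....#
......#.##..#.
.....#...###.#
....#.#.#.##..
...#.......##.

...#.......##.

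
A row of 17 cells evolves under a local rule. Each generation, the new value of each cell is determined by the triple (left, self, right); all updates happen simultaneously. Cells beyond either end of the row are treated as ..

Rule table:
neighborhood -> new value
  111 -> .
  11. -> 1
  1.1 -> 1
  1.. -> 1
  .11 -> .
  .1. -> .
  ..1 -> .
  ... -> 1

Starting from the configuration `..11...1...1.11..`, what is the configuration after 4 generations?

1..111..11..1.111
.1...11..11..1..1
..11..11..11..1..
1..11..11..11..11

1..11..11..11..11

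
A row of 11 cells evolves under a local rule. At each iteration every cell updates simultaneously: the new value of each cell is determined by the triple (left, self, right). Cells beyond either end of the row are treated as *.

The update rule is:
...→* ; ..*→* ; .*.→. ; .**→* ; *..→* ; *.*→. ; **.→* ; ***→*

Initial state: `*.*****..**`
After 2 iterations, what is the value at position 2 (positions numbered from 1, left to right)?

*.*********
*.*********
position 2 holds .

.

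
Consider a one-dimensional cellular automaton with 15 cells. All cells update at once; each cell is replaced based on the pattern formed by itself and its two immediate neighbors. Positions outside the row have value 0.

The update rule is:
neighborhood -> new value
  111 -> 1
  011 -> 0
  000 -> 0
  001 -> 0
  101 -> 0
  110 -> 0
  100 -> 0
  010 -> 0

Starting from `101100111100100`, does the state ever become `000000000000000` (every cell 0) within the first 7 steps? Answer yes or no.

step 1: 000000011000000
step 2: 000000000000000
all cells are 0 at step 2

yes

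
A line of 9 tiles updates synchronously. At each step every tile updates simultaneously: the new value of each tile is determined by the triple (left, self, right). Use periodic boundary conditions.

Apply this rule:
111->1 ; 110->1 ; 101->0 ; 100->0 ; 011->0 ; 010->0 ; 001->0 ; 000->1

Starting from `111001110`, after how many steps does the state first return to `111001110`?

7

step 1: 011000110
step 2: 001010010
step 3: 100000000
step 4: 001111110
step 5: 100111110
step 6: 000011110
step 7: 111001110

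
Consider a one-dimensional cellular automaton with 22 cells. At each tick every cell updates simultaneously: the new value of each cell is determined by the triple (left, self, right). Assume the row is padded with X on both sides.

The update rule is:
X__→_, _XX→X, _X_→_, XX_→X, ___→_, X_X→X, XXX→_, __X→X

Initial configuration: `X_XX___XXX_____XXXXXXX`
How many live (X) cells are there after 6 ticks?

13

tick 1: XXXX__XX_X____XX______
tick 2: ___X_XXXX____XXX_____X
tick 3: __X_XX__X___XX_X____XX
tick 4: _X_XXX_X___XXXX____XX_
tick 5: X_XX_XX___XX__X___XXXX
tick 6: XXXXXXX__XXX_X___XX___
count of X: 13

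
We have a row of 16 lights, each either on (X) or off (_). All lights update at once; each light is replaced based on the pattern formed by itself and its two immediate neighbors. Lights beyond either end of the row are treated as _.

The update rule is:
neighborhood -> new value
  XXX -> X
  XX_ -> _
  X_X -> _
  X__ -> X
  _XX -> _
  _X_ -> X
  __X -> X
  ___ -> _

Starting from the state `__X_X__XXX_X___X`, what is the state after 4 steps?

__XX_XX__X_XX___

_XX_XXX_X__XX_XX
X____X__XXX_____
XX__XXXX_X_X____
__XX_XX__X_XX___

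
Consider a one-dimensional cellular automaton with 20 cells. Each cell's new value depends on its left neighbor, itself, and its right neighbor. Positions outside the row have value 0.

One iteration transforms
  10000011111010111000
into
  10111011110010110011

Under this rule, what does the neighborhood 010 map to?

1

At position 0 the neighborhood is 010; the next row has 1 there.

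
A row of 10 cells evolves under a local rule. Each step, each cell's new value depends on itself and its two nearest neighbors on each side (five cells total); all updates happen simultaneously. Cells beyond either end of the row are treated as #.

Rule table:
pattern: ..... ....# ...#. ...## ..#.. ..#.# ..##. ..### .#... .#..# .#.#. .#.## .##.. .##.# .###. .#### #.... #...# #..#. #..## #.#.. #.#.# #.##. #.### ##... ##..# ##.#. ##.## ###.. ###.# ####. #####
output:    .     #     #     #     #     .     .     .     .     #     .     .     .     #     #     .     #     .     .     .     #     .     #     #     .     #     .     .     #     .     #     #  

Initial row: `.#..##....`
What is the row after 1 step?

.##....###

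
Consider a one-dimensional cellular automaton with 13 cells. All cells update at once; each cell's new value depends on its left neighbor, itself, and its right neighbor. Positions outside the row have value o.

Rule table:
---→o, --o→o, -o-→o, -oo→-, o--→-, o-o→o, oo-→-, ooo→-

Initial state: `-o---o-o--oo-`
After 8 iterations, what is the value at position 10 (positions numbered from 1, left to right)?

iteration 1: oo-ooooo-o--o
iteration 2: --o-----oo-o-
iteration 3: -oo-oooo--ooo
iteration 4: o--o-----o---
iteration 5: --oo-ooooo-oo
iteration 6: -o--o-----o--
iteration 7: oo-oo-ooooo-o
iteration 8: --o--o-----o-
position 10 holds -

-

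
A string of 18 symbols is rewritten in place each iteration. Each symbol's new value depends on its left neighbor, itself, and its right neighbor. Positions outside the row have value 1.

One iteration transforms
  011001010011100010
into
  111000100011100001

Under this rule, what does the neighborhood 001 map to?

0

At position 4 the neighborhood is 001; the next row has 0 there.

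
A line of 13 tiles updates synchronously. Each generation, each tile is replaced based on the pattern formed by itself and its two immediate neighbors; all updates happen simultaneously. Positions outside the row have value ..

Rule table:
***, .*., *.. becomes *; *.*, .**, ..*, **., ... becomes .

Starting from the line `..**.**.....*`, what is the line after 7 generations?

generation 1: .......*....*
generation 2: .......**...*
generation 3: .........*..*
generation 4: .........**.*
generation 5: ............*
generation 6: ............*  (fixed point — unchanged through generation 7)

............*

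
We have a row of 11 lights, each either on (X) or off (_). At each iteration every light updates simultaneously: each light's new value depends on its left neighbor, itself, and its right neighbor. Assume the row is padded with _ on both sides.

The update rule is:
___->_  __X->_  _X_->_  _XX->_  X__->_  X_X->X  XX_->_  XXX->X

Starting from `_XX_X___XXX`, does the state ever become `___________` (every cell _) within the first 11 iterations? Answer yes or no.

___X_____X_
___________
all cells are _ at iteration 2

yes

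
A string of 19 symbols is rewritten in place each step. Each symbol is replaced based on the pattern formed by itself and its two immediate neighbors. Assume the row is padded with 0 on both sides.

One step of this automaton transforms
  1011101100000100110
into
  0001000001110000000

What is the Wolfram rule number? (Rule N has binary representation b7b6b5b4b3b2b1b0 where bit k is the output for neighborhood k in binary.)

129

position 3: 111 → 1  (bit 7 = 1)
position 4: 110 → 0  (bit 6 = 0)
position 1: 101 → 0  (bit 5 = 0)
position 8: 100 → 0  (bit 4 = 0)
position 2: 011 → 0  (bit 3 = 0)
position 0: 010 → 0  (bit 2 = 0)
position 12: 001 → 0  (bit 1 = 0)
position 9: 000 → 1  (bit 0 = 1)
bits b7..b0 = 10000001 = 129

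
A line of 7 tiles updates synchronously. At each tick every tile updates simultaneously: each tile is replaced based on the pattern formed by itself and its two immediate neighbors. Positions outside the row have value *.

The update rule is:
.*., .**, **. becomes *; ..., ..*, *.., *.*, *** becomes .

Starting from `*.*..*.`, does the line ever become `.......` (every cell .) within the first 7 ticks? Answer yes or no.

*.*..*.  (fixed point — unchanged through tick 7)
tick 7 is *.*..*., still not uniform .

no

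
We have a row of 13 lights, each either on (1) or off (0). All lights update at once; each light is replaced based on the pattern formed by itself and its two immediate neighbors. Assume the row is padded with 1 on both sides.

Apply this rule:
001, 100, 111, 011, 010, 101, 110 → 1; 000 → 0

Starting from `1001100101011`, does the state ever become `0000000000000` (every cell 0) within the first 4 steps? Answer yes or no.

no

step 1: 1111111111111
step 2: 1111111111111  (fixed point — unchanged through step 4)
step 4 is 1111111111111, still not uniform 0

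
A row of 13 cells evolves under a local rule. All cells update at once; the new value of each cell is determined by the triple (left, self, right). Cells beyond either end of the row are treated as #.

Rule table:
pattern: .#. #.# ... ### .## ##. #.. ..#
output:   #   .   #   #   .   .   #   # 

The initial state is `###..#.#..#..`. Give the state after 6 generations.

generation 1: ##.###.######
generation 2: #...#...#####
generation 3: .#######.####
generation 4: ..#####...###
generation 5: ##.###.###.##
generation 6: #...#...#...#

#...#...#...#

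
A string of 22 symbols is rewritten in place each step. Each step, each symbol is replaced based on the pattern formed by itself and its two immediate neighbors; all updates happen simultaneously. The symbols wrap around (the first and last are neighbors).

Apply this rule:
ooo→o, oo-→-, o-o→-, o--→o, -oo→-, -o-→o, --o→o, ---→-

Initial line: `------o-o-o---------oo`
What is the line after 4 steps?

step 1: o----oo-o-oo-------o--
step 2: oo--o---o---o-----oooo
step 3: o-oooo-ooo-ooo---o-ooo
step 4: ---oo---o---o-o-oo--oo

---oo---o---o-o-oo--oo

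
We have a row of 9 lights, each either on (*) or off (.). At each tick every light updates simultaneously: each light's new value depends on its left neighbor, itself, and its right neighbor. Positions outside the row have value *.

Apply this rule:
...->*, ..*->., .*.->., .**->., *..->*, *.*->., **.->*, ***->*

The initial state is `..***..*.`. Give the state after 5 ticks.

*****..*.

*..***...
**..****.
***..***.
****..**.
*****..*.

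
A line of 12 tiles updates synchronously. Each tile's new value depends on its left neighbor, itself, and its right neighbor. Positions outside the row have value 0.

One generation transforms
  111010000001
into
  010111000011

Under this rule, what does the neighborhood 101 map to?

1

At position 3 the neighborhood is 101; the next row has 1 there.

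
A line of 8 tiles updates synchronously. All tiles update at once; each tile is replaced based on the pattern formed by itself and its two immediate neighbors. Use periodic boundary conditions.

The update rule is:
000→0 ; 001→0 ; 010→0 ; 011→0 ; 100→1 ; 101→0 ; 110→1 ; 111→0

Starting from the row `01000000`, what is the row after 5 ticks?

tick 1: 00100000
tick 2: 00010000
tick 3: 00001000
tick 4: 00000100
tick 5: 00000010

00000010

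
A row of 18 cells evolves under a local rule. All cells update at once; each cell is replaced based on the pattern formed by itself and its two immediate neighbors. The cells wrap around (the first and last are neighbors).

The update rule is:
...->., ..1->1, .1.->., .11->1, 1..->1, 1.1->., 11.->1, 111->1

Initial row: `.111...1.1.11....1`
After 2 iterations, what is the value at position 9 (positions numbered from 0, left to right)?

iteration 1: .1111.1....111..1.
iteration 2: 11111..1..111111.1
position 9 holds .

.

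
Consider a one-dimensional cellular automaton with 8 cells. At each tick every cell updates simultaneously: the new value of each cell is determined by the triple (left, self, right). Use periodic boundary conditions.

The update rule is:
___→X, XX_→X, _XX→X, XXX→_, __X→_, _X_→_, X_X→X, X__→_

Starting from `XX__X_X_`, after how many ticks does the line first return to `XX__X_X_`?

XX___X_X
_X_X__XX
X_X___XX
XX__X_X_

4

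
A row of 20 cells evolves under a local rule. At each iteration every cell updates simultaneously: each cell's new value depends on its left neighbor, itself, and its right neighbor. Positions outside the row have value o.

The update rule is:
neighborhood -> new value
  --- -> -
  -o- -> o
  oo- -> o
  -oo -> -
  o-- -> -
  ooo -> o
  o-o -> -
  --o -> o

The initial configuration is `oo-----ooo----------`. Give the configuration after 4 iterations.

iteration 1: oo----o-oo---------o
iteration 2: oo---oo--o--------o-
iteration 3: oo--o-o-oo-------oo-
iteration 4: oo-oo-o--o------o-o-

oo-oo-o--o------o-o-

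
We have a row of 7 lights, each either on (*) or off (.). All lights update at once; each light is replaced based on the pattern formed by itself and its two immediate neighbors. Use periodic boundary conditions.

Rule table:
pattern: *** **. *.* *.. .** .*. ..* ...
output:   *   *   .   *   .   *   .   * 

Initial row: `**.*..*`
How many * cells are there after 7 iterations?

**.**..
.*..**.
.**..**
..**..*
*..**.*
**..*..
.**.**.
count of *: 4

4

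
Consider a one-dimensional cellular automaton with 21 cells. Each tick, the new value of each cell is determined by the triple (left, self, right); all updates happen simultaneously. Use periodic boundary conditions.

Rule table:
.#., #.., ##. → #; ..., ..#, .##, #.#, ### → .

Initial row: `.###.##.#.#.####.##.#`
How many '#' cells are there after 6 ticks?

...#..#.#.#....#..#.#
#..##.#.#.##...##.#.#
##..#.#.#..##...#.#..
.##.#.#.##..##..#.##.
..#.#.#..##..##.#..##
#.#.#.##..##..#.##..#
count of #: 11

11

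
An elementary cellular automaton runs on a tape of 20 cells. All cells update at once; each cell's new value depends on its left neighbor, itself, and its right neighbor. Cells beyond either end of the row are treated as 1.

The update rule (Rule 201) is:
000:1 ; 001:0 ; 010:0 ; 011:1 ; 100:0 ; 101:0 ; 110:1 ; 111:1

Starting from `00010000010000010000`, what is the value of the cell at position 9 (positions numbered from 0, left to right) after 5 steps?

01000111000111000110
00010111010111010110
01000111000111000110  (repeats step 1; period 2)
step 5: 01000111000111000110
position 9 holds 0

0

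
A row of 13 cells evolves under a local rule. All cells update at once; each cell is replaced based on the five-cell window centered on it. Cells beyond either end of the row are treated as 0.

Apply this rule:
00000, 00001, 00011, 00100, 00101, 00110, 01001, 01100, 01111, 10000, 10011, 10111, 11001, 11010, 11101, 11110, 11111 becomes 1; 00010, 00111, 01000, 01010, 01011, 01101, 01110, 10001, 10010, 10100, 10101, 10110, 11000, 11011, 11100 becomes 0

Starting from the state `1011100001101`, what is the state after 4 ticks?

1000100100101

1010001111010
1000010111100
1011010111001
1000100100101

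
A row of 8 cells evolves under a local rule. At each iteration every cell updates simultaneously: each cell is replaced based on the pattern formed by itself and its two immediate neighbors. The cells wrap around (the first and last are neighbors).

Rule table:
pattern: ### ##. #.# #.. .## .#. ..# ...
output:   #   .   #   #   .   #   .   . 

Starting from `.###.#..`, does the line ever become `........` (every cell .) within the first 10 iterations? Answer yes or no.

no

..#.###.
..##.#.#
#...####
.#...###
###...#.
.#.#..##
#####...
.###.#..  (repeats iteration 0; period 8)
iteration 10: ..##.#.#
iteration 10 is ..##.#.#, still not uniform .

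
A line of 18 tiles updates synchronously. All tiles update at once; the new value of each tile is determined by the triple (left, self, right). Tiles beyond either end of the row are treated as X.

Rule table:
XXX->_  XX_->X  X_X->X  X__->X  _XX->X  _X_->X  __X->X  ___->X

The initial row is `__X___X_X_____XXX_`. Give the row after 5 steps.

XXXXXXXXXXXXXXX_XX

XXXXXXXXXXXXXXX_XX
______________XXX_
XXXXXXXXXXXXXXX_XX  (repeats step 1; period 2)
step 5: XXXXXXXXXXXXXXX_XX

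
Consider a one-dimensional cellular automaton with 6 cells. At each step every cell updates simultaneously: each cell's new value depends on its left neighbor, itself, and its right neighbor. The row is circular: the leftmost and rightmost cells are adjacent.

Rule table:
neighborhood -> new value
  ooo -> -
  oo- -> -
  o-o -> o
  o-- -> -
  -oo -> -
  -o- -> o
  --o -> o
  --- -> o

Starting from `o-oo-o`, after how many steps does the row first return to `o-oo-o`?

6

-o--o-
oo-oo-
--o--o
-oo-oo
o--o--
o-oo-o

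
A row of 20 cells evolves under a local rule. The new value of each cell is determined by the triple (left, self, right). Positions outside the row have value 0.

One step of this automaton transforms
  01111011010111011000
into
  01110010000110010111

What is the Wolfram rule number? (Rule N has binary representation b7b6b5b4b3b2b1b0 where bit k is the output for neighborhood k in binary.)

position 2: 111 → 1  (bit 7 = 1)
position 4: 110 → 0  (bit 6 = 0)
position 5: 101 → 0  (bit 5 = 0)
position 17: 100 → 1  (bit 4 = 1)
position 1: 011 → 1  (bit 3 = 1)
position 9: 010 → 0  (bit 2 = 0)
position 0: 001 → 0  (bit 1 = 0)
position 18: 000 → 1  (bit 0 = 1)
bits b7..b0 = 10011001 = 153

153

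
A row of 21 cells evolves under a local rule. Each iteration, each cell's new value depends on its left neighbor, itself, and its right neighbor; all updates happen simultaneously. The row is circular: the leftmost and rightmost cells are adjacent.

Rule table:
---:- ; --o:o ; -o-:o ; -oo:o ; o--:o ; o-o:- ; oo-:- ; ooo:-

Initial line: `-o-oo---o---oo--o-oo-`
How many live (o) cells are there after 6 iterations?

oo-o-o-ooo-oo-ooo-o-o
---o-o-o---o--o---o-o
o-oo-o-oo-oooooo-oo-o
--o--o-o--o------o--o
oooooo-ooooo----ooooo
-------o----o--oo----
count of o: 4

4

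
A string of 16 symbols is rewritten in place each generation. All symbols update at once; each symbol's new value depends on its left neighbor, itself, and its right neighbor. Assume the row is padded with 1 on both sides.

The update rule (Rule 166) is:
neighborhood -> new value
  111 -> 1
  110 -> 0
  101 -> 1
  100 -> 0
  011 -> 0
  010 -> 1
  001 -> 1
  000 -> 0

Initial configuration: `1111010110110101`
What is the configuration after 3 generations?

generation 1: 1110111001001110
generation 2: 1101010011010101
generation 3: 1011110100111110

1011110100111110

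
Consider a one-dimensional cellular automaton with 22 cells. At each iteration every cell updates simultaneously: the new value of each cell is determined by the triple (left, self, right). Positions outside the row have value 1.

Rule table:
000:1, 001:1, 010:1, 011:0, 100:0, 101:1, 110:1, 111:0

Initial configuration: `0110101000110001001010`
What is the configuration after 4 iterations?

1110011010111111110000

iteration 1: 1011111011010111011111
iteration 2: 1100001101111001100000
iteration 3: 0101110110001010101111
iteration 4: 1110011010111111110000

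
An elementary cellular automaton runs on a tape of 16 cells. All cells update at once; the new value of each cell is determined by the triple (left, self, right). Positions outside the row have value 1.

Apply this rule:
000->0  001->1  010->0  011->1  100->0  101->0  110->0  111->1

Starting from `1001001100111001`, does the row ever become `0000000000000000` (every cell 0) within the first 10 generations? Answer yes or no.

no

0010011001110011
0100110011100111
0001100111001111
0011001110011111
0110011100111111
0100111001111111
0001110011111111
0011100111111111
0111001111111111
0110011111111111
generation 10 is 0110011111111111, still not uniform 0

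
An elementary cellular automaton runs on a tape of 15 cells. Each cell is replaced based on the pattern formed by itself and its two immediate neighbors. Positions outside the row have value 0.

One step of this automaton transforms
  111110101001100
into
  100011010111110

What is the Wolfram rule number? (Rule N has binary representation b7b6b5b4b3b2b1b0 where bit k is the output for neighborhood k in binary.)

122

position 1: 111 → 0  (bit 7 = 0)
position 4: 110 → 1  (bit 6 = 1)
position 5: 101 → 1  (bit 5 = 1)
position 9: 100 → 1  (bit 4 = 1)
position 0: 011 → 1  (bit 3 = 1)
position 6: 010 → 0  (bit 2 = 0)
position 10: 001 → 1  (bit 1 = 1)
position 14: 000 → 0  (bit 0 = 0)
bits b7..b0 = 01111010 = 122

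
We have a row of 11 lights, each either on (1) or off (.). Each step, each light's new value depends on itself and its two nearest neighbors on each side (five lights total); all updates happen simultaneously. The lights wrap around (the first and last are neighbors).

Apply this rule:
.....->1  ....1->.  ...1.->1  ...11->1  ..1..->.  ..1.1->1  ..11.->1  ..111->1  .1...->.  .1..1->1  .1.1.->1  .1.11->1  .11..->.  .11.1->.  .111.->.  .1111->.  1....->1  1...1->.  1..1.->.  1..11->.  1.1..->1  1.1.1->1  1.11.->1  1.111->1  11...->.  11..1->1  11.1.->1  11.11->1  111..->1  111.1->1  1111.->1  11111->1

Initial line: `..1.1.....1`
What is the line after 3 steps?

1.111.11.1.
111.111.111
11111.111.1

11111.111.1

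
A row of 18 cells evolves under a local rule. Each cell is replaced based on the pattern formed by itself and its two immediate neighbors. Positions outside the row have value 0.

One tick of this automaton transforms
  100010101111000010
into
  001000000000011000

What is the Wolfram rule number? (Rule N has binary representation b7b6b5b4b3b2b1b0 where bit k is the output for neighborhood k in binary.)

position 9: 111 → 0  (bit 7 = 0)
position 11: 110 → 0  (bit 6 = 0)
position 5: 101 → 0  (bit 5 = 0)
position 1: 100 → 0  (bit 4 = 0)
position 8: 011 → 0  (bit 3 = 0)
position 0: 010 → 0  (bit 2 = 0)
position 3: 001 → 0  (bit 1 = 0)
position 2: 000 → 1  (bit 0 = 1)
bits b7..b0 = 00000001 = 1

1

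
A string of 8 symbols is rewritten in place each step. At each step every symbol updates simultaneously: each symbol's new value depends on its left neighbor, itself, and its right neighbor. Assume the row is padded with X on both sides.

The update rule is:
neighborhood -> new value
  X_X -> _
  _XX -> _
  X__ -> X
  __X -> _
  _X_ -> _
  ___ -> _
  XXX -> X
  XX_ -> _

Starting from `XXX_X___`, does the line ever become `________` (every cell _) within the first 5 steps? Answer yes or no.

no

XX___X__
X_X___X_
___X____
X___X___
_X___X__
step 5 is _X___X__, still not uniform _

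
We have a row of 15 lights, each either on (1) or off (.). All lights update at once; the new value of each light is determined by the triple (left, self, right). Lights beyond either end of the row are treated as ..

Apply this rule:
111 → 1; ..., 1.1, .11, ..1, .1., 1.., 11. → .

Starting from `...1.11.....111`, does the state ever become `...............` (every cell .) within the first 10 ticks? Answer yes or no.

tick 1: .............1.
tick 2: ...............
all cells are . at tick 2

yes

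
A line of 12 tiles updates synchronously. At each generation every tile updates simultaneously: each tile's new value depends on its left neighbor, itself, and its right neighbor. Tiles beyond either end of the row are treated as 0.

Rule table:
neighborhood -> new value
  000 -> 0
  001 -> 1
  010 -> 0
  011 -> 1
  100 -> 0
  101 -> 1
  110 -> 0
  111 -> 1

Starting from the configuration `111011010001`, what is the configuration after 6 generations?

110110100010
101101000100
011010001000
110100010000
101000100000
010001000000

010001000000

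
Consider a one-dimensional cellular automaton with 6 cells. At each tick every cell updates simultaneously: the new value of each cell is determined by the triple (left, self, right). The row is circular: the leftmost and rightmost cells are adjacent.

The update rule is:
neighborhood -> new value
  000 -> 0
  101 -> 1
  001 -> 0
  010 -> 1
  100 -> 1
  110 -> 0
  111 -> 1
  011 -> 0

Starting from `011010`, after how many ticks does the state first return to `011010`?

12

tick 1: 000111
tick 2: 100010
tick 3: 110011
tick 4: 101001
tick 5: 011100
tick 6: 001010
tick 7: 001111
tick 8: 100110
tick 9: 110001
tick 10: 101000
tick 11: 111100
tick 12: 011010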